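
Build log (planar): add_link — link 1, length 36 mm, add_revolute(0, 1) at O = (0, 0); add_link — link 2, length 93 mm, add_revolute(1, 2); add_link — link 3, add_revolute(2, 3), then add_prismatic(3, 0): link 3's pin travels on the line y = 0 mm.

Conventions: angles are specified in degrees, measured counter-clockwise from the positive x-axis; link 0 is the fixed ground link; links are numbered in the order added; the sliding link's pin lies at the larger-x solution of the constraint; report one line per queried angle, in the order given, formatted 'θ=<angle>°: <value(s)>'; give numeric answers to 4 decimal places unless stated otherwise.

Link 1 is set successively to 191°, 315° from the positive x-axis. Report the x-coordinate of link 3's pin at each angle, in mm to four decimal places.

geometry: r = 36 mm, L = 93 mm, e = 0 mm
θ=191°: crank pin P = (r cos θ, r sin θ) = (-35.338579, -6.869124)
θ=191°: h = r sin θ − e = -6.869124 − 0 = -6.869124
θ=191°: x = r cos θ + √(L² − h²) = -35.338579 + 92.745971 = 57.407392
θ=315°: crank pin P = (r cos θ, r sin θ) = (25.455844, -25.455844)
θ=315°: h = r sin θ − e = -25.455844 − 0 = -25.455844
θ=315°: x = r cos θ + √(L² − h²) = 25.455844 + 89.448309 = 114.904153

θ=191°: 57.4074
θ=315°: 114.9042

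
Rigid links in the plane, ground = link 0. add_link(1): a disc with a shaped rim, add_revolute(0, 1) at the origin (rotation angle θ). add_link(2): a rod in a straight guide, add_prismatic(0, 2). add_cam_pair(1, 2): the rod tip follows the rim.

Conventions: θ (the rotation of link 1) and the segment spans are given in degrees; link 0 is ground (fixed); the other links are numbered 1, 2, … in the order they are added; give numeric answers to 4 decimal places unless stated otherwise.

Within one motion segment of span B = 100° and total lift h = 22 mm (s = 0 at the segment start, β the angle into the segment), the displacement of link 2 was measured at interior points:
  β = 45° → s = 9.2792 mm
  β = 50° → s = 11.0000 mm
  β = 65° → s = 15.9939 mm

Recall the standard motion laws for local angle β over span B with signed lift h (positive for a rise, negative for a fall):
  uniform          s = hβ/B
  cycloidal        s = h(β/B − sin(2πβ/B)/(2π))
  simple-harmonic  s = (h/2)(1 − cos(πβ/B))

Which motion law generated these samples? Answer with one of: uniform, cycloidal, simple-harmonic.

candidates at β/B = r: uniform s = h·r (linear in β); cycloidal s = h·(r − sin(2πr)/(2π)); simple-harmonic s = (h/2)(1 − cos(πr))
β=45°: printed 9.2792 | uniform 9.9000, cycloidal 8.8180, simple-harmonic 9.2792
β=50°: printed 11.0000 | uniform 11.0000, cycloidal 11.0000, simple-harmonic 11.0000
β=65°: printed 15.9939 | uniform 14.3000, cycloidal 17.1327, simple-harmonic 15.9939
only one law matches every sample → simple-harmonic

simple-harmonic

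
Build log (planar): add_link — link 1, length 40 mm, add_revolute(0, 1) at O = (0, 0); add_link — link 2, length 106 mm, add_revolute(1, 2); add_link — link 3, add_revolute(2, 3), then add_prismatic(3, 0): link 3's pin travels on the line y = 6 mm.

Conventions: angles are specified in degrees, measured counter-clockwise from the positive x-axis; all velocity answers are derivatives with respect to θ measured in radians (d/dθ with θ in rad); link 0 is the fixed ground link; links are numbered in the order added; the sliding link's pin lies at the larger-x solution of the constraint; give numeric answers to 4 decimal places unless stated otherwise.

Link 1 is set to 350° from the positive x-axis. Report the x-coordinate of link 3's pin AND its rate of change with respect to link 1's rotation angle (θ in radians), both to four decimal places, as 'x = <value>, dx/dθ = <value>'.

geometry: r = 40 mm, L = 106 mm, e = 6 mm
crank pin P = (r cos θ, r sin θ) = (39.392310, -6.945927)
h = r sin θ − e = -6.945927 − 6 = -12.945927
x = r cos θ + √(L² − h²) = 39.392310 + 105.206478 = 144.598788
dx/dθ = −r sin θ − h·r cos θ/√(L² − h²) (θ in radians; h = -12.945927) = 11.793252

x = 144.5988, dx/dθ = 11.7933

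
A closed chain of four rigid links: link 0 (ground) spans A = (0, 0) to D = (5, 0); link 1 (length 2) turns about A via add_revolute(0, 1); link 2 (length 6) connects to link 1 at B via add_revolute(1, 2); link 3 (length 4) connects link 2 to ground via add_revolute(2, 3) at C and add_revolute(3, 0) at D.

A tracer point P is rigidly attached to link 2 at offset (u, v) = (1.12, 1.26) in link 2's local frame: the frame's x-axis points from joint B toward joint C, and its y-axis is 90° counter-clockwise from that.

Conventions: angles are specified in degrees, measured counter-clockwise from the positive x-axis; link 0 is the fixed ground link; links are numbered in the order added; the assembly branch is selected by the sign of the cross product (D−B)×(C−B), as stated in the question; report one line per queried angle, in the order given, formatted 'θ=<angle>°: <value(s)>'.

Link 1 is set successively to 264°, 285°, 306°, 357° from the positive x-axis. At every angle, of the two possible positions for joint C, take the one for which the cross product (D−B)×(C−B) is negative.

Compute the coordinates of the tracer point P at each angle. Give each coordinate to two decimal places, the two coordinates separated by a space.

A=(0,0), D=(5.00,0)
θ=264°: B = A + 2.00·(cos264°, sin264°) = (-0.2091, -1.9890)
θ=264°: |BD| = 5.5759
θ=264°: circle(B,6.00) ∩ circle(D,4.00): a=4.5814, h=3.8744
θ=264°:   candidates: C₊=(2.6888,3.2647) cross=21.603; C₋=(5.4530,-3.9743) cross=-21.603
θ=264°:   branch - wants cross < 0 → take C=(5.4530,-3.9743) (cross=-21.603)
θ=264°: ex = (C−B)/|BC| = (0.9437,-0.3309); ey = (0.3309,0.9437)
θ=264°: P = B + 1.12·ex + 1.26·ey = (1.2648,-1.1706)
θ=285°: B = A + 2.00·(cos285°, sin285°) = (0.5176, -1.9319)
θ=285°: |BD| = 4.8809
θ=285°: circle(B,6.00) ∩ circle(D,4.00): a=4.4893, h=3.9808
θ=285°:   candidates: C₊=(3.0647,3.5007) cross=19.430; C₋=(6.2159,-3.8107) cross=-19.430
θ=285°:   branch - wants cross < 0 → take C=(6.2159,-3.8107) (cross=-19.430)
θ=285°: ex = (C−B)/|BC| = (0.9497,-0.3131); ey = (0.3131,0.9497)
θ=285°: P = B + 1.12·ex + 1.26·ey = (1.9759,-1.0859)
θ=306°: B = A + 2.00·(cos306°, sin306°) = (1.1756, -1.6180)
θ=306°: |BD| = 4.1526
θ=306°: circle(B,6.00) ∩ circle(D,4.00): a=4.4844, h=3.9862
θ=306°:   candidates: C₊=(3.7524,3.8005) cross=16.553; C₋=(6.8588,-3.5419) cross=-16.553
θ=306°:   branch - wants cross < 0 → take C=(6.8588,-3.5419) (cross=-16.553)
θ=306°: ex = (C−B)/|BC| = (0.9472,-0.3206); ey = (0.3206,0.9472)
θ=306°: P = B + 1.12·ex + 1.26·ey = (2.6404,-0.7837)
θ=357°: B = A + 2.00·(cos357°, sin357°) = (1.9973, -0.1047)
θ=357°: |BD| = 3.0046
θ=357°: circle(B,6.00) ∩ circle(D,4.00): a=4.8306, h=3.5589
θ=357°:   candidates: C₊=(6.7009,3.6204) cross=10.693; C₋=(6.9489,-3.4931) cross=-10.693
θ=357°:   branch - wants cross < 0 → take C=(6.9489,-3.4931) (cross=-10.693)
θ=357°: ex = (C−B)/|BC| = (0.8253,-0.5647); ey = (0.5647,0.8253)
θ=357°: P = B + 1.12·ex + 1.26·ey = (3.6331,0.3027)

θ=264°: 1.26 -1.17
θ=285°: 1.98 -1.09
θ=306°: 2.64 -0.78
θ=357°: 3.63 0.30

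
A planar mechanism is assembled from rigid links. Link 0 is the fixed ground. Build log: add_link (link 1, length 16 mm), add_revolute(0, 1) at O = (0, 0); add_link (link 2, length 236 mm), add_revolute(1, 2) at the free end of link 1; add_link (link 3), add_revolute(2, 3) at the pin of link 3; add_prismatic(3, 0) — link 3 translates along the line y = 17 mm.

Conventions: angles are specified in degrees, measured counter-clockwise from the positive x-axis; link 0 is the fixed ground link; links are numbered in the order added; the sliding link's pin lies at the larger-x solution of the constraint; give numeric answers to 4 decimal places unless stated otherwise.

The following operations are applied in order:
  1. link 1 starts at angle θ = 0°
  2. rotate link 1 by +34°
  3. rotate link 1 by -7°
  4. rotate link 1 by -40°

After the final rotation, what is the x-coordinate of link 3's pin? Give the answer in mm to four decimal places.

geometry: r = 16 mm, L = 236 mm, e = 17 mm; θ starts at 0°
rotate link 1 by +34°: θ ← 0° +34° = 34°
rotate link 1 by -7°: θ ← 34° -7° = 27°
rotate link 1 by -40°: θ ← 27° -40° = -13°
crank pin P = (r cos θ, r sin θ) = (15.589921, -3.599217)
h = r sin θ − e = -3.599217 − 17 = -20.599217
x = r cos θ + √(L² − h²) = 15.589921 + 235.099282 = 250.689203

250.6892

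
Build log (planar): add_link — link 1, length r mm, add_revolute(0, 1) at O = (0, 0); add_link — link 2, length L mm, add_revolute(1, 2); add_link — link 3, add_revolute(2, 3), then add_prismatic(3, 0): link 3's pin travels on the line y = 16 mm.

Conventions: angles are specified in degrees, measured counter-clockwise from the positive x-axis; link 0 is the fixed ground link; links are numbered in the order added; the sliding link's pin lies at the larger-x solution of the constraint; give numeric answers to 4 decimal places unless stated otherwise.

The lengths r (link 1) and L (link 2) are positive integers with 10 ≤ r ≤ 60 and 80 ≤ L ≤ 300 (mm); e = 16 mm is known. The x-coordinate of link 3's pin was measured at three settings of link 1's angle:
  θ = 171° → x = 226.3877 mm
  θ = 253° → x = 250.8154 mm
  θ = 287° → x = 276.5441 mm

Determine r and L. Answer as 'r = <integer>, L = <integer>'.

constraint per measurement: (x − r cos θ)² + (r sin θ − e)² = L²
subtracting the θ₁ and θ₂ equations cancels the r² and L² terms:
r = (x₁² − x₂²) / (2[(x₁cos θ₁ + e sin θ₁) − (x₂cos θ₂ + e sin θ₂)]) = 44.0001 → r = 44
L² = (x₁ − r cos θ₁)² + (r sin θ₁ − e)² = 72899.9743 → L = 270.0000 → L = 270
check at θ₃=287°: x = 276.5441 (printed 276.5441) ✓

r = 44, L = 270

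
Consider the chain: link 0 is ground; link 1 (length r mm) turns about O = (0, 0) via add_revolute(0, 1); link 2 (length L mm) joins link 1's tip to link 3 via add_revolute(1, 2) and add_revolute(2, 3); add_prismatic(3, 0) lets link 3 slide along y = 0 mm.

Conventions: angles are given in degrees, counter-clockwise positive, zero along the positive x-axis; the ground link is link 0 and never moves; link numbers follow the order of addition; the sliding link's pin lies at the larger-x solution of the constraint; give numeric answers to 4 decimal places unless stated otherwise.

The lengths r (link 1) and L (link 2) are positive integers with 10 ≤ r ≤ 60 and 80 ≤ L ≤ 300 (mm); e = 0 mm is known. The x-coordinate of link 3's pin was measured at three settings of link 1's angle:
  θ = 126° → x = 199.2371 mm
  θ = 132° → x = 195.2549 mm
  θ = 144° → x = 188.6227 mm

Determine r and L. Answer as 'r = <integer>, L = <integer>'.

constraint per measurement: (x − r cos θ)² + (r sin θ − e)² = L²
subtracting the θ₁ and θ₂ equations cancels the r² and L² terms:
r = (x₁² − x₂²) / (2[(x₁cos θ₁ + e sin θ₁) − (x₂cos θ₂ + e sin θ₂)]) = 58.0010 → r = 58
L² = (x₁ − r cos θ₁)² + (r sin θ₁ − e)² = 56644.0230 → L = 238.0000 → L = 238
check at θ₃=144°: x = 188.6227 (printed 188.6227) ✓

r = 58, L = 238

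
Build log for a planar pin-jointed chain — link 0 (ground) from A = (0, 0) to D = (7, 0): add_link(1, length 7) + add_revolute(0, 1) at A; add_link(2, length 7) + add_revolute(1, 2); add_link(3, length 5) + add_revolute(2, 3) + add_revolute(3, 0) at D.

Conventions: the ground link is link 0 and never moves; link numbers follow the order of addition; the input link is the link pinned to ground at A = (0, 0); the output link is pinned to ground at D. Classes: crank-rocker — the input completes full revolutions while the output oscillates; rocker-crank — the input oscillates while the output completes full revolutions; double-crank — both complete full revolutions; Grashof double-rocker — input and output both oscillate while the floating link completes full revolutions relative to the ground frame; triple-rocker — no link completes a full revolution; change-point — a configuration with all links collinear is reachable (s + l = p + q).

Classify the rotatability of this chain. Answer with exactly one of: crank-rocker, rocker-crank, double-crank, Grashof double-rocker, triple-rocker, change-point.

lengths: ground=7, input=7, coupler=7, output=5
sorted: s=5 (shortest), l=7 (longest), p+q=14
s + l = 12 vs p + q = 14
s + l < p + q (Grashof) with shortest = output link → rocker-crank

rocker-crank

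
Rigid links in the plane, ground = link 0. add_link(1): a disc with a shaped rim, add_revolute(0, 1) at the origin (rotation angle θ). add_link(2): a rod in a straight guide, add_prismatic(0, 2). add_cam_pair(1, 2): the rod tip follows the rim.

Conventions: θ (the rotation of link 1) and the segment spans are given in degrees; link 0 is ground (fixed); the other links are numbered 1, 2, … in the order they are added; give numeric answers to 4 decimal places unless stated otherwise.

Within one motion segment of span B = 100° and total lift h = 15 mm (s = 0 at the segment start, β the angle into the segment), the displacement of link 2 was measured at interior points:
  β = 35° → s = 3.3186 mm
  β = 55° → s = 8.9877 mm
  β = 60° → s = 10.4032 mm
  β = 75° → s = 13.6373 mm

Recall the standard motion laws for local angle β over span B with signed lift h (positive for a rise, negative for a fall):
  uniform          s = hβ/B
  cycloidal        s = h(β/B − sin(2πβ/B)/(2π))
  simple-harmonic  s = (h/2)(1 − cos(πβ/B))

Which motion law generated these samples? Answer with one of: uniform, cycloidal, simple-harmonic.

candidates at β/B = r: uniform s = h·r (linear in β); cycloidal s = h·(r − sin(2πr)/(2π)); simple-harmonic s = (h/2)(1 − cos(πr))
β=35°: printed 3.3186 | uniform 5.2500, cycloidal 3.3186, simple-harmonic 4.0951
β=55°: printed 8.9877 | uniform 8.2500, cycloidal 8.9877, simple-harmonic 8.6733
β=60°: printed 10.4032 | uniform 9.0000, cycloidal 10.4032, simple-harmonic 9.8176
β=75°: printed 13.6373 | uniform 11.2500, cycloidal 13.6373, simple-harmonic 12.8033
only one law matches every sample → cycloidal

cycloidal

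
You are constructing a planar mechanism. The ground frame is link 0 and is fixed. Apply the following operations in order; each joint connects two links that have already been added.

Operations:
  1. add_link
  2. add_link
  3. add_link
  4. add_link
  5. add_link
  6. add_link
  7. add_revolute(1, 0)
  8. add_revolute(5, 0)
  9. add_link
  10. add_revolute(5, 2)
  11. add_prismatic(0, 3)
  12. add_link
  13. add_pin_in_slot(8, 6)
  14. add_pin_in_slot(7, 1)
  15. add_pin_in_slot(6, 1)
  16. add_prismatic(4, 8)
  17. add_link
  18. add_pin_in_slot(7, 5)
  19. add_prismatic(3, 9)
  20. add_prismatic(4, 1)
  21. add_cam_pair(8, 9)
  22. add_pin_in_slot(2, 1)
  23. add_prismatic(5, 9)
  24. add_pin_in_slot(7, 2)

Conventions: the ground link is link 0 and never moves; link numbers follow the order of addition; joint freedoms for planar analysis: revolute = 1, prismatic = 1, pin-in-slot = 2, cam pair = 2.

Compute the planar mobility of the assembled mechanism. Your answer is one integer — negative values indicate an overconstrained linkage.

ground; <1,0,0>
#1 <2,0,0>
#2 <3,0,0>
#3 <4,0,0>
#4 <5,0,0>
#5 <6,0,0>
#6 <7,0,0>
R:1↔0 J1 <7,1,0>
R:5↔0 J1 <7,2,0>
#7 <8,2,0>
R:5↔2 J1 <8,3,0>
P:0↔3 J1 <8,4,0>
#8 <9,4,0>
PS:8↔6 J2 <9,4,1>
PS:7↔1 J2 <9,4,2>
PS:6↔1 J2 <9,4,3>
P:4↔8 J1 <9,5,3>
#9 <10,5,3>
PS:7↔5 J2 <10,5,4>
P:3↔9 J1 <10,6,4>
P:4↔1 J1 <10,7,4>
C:8↔9 J2 <10,7,5>
PS:2↔1 J2 <10,7,6>
P:5↔9 J1 <10,8,6>
PS:7↔2 J2 <10,8,7>
3×9 − 2×8 − 1×7 = 4

M = 4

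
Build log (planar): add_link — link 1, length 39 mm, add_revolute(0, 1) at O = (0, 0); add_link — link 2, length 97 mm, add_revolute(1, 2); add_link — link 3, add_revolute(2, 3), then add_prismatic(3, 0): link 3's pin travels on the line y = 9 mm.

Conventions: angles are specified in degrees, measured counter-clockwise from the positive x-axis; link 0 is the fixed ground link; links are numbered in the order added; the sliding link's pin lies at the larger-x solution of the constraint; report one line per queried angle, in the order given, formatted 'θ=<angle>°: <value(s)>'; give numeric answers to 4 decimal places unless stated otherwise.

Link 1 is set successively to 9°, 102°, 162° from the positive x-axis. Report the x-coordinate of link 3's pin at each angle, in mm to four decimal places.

geometry: r = 39 mm, L = 97 mm, e = 9 mm
θ=9°: crank pin P = (r cos θ, r sin θ) = (38.519845, 6.100944)
θ=9°: h = r sin θ − e = 6.100944 − 9 = -2.899056
θ=9°: x = r cos θ + √(L² − h²) = 38.519845 + 96.956668 = 135.476513
θ=102°: crank pin P = (r cos θ, r sin θ) = (-8.108556, 38.147756)
θ=102°: h = r sin θ − e = 38.147756 − 9 = 29.147756
θ=102°: x = r cos θ + √(L² − h²) = -8.108556 + 92.517070 = 84.408514
θ=162°: crank pin P = (r cos θ, r sin θ) = (-37.091204, 12.051663)
θ=162°: h = r sin θ − e = 12.051663 − 9 = 3.051663
θ=162°: x = r cos θ + √(L² − h²) = -37.091204 + 96.951985 = 59.860781

θ=9°: 135.4765
θ=102°: 84.4085
θ=162°: 59.8608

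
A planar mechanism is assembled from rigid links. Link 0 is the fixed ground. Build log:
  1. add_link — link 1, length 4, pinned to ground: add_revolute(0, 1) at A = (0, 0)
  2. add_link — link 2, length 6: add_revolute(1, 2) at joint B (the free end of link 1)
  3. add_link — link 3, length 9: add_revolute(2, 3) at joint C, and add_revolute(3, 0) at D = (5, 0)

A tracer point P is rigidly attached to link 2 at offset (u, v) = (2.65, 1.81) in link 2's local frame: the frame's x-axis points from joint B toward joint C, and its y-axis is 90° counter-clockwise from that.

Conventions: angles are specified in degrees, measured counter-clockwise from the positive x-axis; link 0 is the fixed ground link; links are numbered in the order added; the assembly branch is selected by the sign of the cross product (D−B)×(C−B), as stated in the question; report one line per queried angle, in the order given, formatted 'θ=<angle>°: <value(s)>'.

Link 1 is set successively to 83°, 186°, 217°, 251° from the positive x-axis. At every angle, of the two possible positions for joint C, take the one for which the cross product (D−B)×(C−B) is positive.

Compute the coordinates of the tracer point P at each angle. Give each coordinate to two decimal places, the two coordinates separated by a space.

A=(0,0), D=(5.00,0)
θ=83°: B = A + 4.00·(cos83°, sin83°) = (0.4875, 3.9702)
θ=83°: |BD| = 6.0104
θ=83°: circle(B,6.00) ∩ circle(D,9.00): a=-0.7383, h=5.9544
θ=83°:   candidates: C₊=(3.8664,8.9283) cross=35.789; C₋=(-4.0000,-0.0126) cross=-35.789
θ=83°:   branch + wants cross > 0 → take C=(3.8664,8.9283) (cross=35.789)
θ=83°: ex = (C−B)/|BC| = (0.5631,0.8264); ey = (-0.8264,0.5631)
θ=83°: P = B + 2.65·ex + 1.81·ey = (0.4841,7.1793)
θ=186°: B = A + 4.00·(cos186°, sin186°) = (-3.9781, -0.4181)
θ=186°: |BD| = 8.9878
θ=186°: circle(B,6.00) ∩ circle(D,9.00): a=1.9905, h=5.6602
θ=186°:   candidates: C₊=(-2.2530,5.3286) cross=50.873; C₋=(-1.7264,-5.9796) cross=-50.873
θ=186°:   branch + wants cross > 0 → take C=(-2.2530,5.3286) (cross=50.873)
θ=186°: ex = (C−B)/|BC| = (0.2875,0.9578); ey = (-0.9578,0.2875)
θ=186°: P = B + 2.65·ex + 1.81·ey = (-4.9498,2.6404)
θ=217°: B = A + 4.00·(cos217°, sin217°) = (-3.1945, -2.4073)
θ=217°: |BD| = 8.5408
θ=217°: circle(B,6.00) ∩ circle(D,9.00): a=1.6360, h=5.7727
θ=217°:   candidates: C₊=(-3.2519,3.5925) cross=49.303; C₋=(0.0022,-7.4848) cross=-49.303
θ=217°:   branch + wants cross > 0 → take C=(-3.2519,3.5925) (cross=49.303)
θ=217°: ex = (C−B)/|BC| = (-0.0096,1.0000); ey = (-1.0000,-0.0096)
θ=217°: P = B + 2.65·ex + 1.81·ey = (-5.0298,0.2253)
θ=251°: B = A + 4.00·(cos251°, sin251°) = (-1.3023, -3.7821)
θ=251°: |BD| = 7.3500
θ=251°: circle(B,6.00) ∩ circle(D,9.00): a=0.6138, h=5.9685
θ=251°:   candidates: C₊=(-3.8472,1.6515) cross=43.869; C₋=(2.2952,-8.5839) cross=-43.869
θ=251°:   branch + wants cross > 0 → take C=(-3.8472,1.6515) (cross=43.869)
θ=251°: ex = (C−B)/|BC| = (-0.4242,0.9056); ey = (-0.9056,-0.4242)
θ=251°: P = B + 2.65·ex + 1.81·ey = (-4.0654,-2.1500)

θ=83°: 0.48 7.18
θ=186°: -4.95 2.64
θ=217°: -5.03 0.23
θ=251°: -4.07 -2.15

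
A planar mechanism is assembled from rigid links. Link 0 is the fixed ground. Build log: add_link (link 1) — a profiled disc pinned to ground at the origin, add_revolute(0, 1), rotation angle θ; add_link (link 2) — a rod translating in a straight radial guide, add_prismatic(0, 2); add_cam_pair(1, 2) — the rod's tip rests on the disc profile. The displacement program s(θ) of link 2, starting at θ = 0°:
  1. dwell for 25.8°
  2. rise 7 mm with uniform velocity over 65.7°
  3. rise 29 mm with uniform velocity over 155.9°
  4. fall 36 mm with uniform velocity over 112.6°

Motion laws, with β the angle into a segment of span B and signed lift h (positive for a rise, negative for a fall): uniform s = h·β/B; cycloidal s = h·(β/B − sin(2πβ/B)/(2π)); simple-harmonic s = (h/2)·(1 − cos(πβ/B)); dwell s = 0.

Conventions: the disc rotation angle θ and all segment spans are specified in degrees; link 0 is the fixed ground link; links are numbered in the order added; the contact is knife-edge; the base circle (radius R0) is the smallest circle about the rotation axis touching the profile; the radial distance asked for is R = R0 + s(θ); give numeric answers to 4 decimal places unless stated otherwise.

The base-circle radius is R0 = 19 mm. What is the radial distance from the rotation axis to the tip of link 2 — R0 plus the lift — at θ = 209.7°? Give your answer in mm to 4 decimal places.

seg 1 [0°–25.8°] dwell: s stays 0.0000
seg 2 [25.8°–91.5°] uniform, h=7: full span → s += 7 → s = 7.0000
seg 3 [91.5°–247.4°] uniform, h=29: θ=209.7° here. β=118.2, B=155.9. 29·118.2/155.9 = 21.9872 → s = 28.9872
R = R0 + s = 19 + 28.9872 = 47.9872

47.9872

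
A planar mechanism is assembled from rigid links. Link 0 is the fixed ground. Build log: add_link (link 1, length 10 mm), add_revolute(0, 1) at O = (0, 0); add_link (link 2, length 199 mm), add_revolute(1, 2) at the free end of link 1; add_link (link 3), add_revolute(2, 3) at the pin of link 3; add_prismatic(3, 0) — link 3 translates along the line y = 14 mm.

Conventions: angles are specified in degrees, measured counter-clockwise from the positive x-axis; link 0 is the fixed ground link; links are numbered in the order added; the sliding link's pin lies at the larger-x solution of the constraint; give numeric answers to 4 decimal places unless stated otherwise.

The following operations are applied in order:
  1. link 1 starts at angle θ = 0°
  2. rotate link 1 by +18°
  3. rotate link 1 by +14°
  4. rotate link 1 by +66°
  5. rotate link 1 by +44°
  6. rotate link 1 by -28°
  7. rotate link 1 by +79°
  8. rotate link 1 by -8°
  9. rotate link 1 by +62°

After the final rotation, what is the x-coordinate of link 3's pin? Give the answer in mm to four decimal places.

geometry: r = 10 mm, L = 199 mm, e = 14 mm; θ starts at 0°
rotate link 1 by +18°: θ ← 0° +18° = 18°
rotate link 1 by +14°: θ ← 18° +14° = 32°
rotate link 1 by +66°: θ ← 32° +66° = 98°
rotate link 1 by +44°: θ ← 98° +44° = 142°
rotate link 1 by -28°: θ ← 142° -28° = 114°
rotate link 1 by +79°: θ ← 114° +79° = 193°
rotate link 1 by -8°: θ ← 193° -8° = 185°
rotate link 1 by +62°: θ ← 185° +62° = 247°
crank pin P = (r cos θ, r sin θ) = (-3.907311, -9.205049)
h = r sin θ − e = -9.205049 − 14 = -23.205049
x = r cos θ + √(L² − h²) = -3.907311 + 197.642419 = 193.735108

193.7351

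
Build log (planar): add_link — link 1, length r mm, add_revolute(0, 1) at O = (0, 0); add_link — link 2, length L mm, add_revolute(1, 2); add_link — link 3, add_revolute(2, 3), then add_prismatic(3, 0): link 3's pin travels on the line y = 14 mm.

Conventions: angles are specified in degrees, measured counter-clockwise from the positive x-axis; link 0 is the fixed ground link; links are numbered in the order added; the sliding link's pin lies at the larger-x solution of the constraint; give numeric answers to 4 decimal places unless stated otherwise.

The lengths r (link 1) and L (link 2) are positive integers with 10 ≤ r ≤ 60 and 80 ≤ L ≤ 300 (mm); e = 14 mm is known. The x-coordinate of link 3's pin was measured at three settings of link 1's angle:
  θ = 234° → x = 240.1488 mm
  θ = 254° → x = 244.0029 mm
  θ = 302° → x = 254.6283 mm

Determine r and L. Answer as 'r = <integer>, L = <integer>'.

constraint per measurement: (x − r cos θ)² + (r sin θ − e)² = L²
subtracting the θ₁ and θ₂ equations cancels the r² and L² terms:
r = (x₁² − x₂²) / (2[(x₁cos θ₁ + e sin θ₁) − (x₂cos θ₂ + e sin θ₂)]) = 13.0000 → r = 13
L² = (x₁ − r cos θ₁)² + (r sin θ₁ − e)² = 62000.9823 → L = 249.0000 → L = 249
check at θ₃=302°: x = 254.6283 (printed 254.6283) ✓

r = 13, L = 249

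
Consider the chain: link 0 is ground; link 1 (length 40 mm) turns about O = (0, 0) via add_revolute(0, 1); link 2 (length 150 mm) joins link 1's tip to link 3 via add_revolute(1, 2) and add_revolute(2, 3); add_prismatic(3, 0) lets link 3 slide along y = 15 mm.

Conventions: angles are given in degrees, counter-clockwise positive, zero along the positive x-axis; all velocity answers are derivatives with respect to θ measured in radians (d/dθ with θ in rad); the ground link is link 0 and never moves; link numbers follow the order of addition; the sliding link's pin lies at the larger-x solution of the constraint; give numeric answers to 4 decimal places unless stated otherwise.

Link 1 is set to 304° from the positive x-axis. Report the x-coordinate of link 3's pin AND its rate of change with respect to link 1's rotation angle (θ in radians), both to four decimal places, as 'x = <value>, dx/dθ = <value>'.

geometry: r = 40 mm, L = 150 mm, e = 15 mm
crank pin P = (r cos θ, r sin θ) = (22.367716, -33.161503)
h = r sin θ − e = -33.161503 − 15 = -48.161503
x = r cos θ + √(L² − h²) = 22.367716 + 142.057980 = 164.425696
dx/dθ = −r sin θ − h·r cos θ/√(L² − h²) (θ in radians; h = -48.161503) = 40.744765

x = 164.4257, dx/dθ = 40.7448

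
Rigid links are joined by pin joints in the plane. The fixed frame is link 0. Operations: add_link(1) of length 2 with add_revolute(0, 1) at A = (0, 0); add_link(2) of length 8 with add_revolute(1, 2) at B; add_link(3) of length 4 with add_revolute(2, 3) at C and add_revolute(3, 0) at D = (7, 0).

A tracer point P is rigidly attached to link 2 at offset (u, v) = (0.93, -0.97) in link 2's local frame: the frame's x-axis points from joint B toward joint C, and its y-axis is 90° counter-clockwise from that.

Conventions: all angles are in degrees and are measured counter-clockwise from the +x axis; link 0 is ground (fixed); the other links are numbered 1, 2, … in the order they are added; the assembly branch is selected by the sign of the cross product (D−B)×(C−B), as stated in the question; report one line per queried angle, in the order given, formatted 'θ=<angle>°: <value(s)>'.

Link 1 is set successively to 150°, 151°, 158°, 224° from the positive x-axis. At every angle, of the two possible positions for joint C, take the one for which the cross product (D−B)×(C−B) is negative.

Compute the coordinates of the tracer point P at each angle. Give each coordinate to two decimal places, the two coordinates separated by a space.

A=(0,0), D=(7.00,0)
θ=150°: B = A + 2.00·(cos150°, sin150°) = (-1.7321, 1.0000)
θ=150°: |BD| = 8.7891
θ=150°: circle(B,8.00) ∩ circle(D,4.00): a=7.1252, h=3.6375
θ=150°:   candidates: C₊=(5.7608,3.8032) cross=31.970; C₋=(4.9330,-3.4246) cross=-31.970
θ=150°:   branch - wants cross < 0 → take C=(4.9330,-3.4246) (cross=-31.970)
θ=150°: ex = (C−B)/|BC| = (0.8331,-0.5531); ey = (0.5531,0.8331)
θ=150°: P = B + 0.93·ex + -0.97·ey = (-1.4937,-0.3225)
θ=151°: B = A + 2.00·(cos151°, sin151°) = (-1.7492, 0.9696)
θ=151°: |BD| = 8.8028
θ=151°: circle(B,8.00) ∩ circle(D,4.00): a=7.1278, h=3.6324
θ=151°:   candidates: C₊=(5.7353,3.7948) cross=31.975; C₋=(4.9351,-3.4258) cross=-31.975
θ=151°:   branch - wants cross < 0 → take C=(4.9351,-3.4258) (cross=-31.975)
θ=151°: ex = (C−B)/|BC| = (0.8355,-0.5494); ey = (0.5494,0.8355)
θ=151°: P = B + 0.93·ex + -0.97·ey = (-1.5051,-0.3518)
θ=158°: B = A + 2.00·(cos158°, sin158°) = (-1.8544, 0.7492)
θ=158°: |BD| = 8.8860
θ=158°: circle(B,8.00) ∩ circle(D,4.00): a=7.1439, h=3.6007
θ=158°:   candidates: C₊=(5.5677,3.7348) cross=31.996; C₋=(4.9605,-3.4410) cross=-31.996
θ=158°:   branch - wants cross < 0 → take C=(4.9605,-3.4410) (cross=-31.996)
θ=158°: ex = (C−B)/|BC| = (0.8519,-0.5238); ey = (0.5238,0.8519)
θ=158°: P = B + 0.93·ex + -0.97·ey = (-1.5702,-0.5642)
θ=224°: B = A + 2.00·(cos224°, sin224°) = (-1.4387, -1.3893)
θ=224°: |BD| = 8.5523
θ=224°: circle(B,8.00) ∩ circle(D,4.00): a=7.0824, h=3.7201
θ=224°:   candidates: C₊=(4.9453,3.4319) cross=31.816; C₋=(6.1540,-3.9095) cross=-31.816
θ=224°:   branch - wants cross < 0 → take C=(6.1540,-3.9095) (cross=-31.816)
θ=224°: ex = (C−B)/|BC| = (0.9491,-0.3150); ey = (0.3150,0.9491)
θ=224°: P = B + 0.93·ex + -0.97·ey = (-0.8616,-2.6029)

θ=150°: -1.49 -0.32
θ=151°: -1.51 -0.35
θ=158°: -1.57 -0.56
θ=224°: -0.86 -2.60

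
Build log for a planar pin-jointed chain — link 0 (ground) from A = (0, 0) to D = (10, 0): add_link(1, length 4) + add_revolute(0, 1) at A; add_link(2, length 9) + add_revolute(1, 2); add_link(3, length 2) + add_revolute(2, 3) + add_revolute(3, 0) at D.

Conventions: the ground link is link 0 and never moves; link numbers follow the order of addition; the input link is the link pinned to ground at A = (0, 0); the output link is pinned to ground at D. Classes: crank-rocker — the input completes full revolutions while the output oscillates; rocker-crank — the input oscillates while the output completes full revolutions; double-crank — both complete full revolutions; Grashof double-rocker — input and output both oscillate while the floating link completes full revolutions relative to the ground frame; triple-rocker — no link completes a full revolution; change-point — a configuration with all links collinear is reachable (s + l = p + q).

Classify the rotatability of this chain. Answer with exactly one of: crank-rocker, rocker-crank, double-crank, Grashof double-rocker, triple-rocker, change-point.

lengths: ground=10, input=4, coupler=9, output=2
sorted: s=2 (shortest), l=10 (longest), p+q=13
s + l = 12 vs p + q = 13
s + l < p + q (Grashof) with shortest = output link → rocker-crank

rocker-crank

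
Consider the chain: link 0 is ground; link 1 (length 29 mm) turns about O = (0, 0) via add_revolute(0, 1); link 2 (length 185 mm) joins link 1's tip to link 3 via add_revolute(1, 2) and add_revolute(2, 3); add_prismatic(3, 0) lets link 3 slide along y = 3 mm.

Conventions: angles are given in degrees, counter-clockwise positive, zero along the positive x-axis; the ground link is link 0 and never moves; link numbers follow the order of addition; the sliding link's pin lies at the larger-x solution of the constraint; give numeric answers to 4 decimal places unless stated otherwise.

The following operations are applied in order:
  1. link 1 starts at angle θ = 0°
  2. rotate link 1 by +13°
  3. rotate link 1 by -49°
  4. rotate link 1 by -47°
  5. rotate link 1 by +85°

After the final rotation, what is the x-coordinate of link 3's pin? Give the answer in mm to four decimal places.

geometry: r = 29 mm, L = 185 mm, e = 3 mm; θ starts at 0°
rotate link 1 by +13°: θ ← 0° +13° = 13°
rotate link 1 by -49°: θ ← 13° -49° = -36°
rotate link 1 by -47°: θ ← -36° -47° = -83°
rotate link 1 by +85°: θ ← -83° +85° = 2°
crank pin P = (r cos θ, r sin θ) = (28.982334, 1.012085)
h = r sin θ − e = 1.012085 − 3 = -1.987915
x = r cos θ + √(L² − h²) = 28.982334 + 184.989319 = 213.971653

213.9717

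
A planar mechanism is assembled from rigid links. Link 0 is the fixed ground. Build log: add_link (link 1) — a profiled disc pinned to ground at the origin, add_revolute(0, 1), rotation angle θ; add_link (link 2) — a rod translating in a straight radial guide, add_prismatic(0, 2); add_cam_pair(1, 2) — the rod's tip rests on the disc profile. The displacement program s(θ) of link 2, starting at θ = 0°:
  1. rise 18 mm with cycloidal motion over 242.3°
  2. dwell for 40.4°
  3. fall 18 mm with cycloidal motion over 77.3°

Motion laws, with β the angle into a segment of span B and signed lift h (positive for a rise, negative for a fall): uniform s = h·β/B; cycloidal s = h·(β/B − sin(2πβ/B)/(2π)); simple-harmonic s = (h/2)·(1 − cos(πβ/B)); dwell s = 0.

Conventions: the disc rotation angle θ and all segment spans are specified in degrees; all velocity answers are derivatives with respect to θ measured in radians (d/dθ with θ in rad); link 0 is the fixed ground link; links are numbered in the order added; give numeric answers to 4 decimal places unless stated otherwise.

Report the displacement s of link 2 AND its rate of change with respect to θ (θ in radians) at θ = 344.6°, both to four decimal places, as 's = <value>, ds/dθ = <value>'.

seg 1 [0°–242.3°] cycloidal, h=18: full span → s += 18 → s = 18.0000
seg 2 [242.3°–282.7°] dwell: s stays 18.0000
seg 3 [282.7°–360°] cycloidal, h=-18: θ=344.6° here. β=61.9, B=77.3. -18·(0.8008 − sin(2π·0.8008)/(2π)) = -17.1342 → s = 0.8658
velocity in seg [282.7°–360°] (cycloidal), θ in radians: β = 61.9° = 1.0804 rad, B = 77.3° = 1.3491 rad; ds/dθ = (h/B)(1 − cos(2πβ/B)) = ((-18)/1.3491)(1 − cos(2π·0.8008)) = -9.157149 mm/rad

s = 0.8658, ds/dθ = -9.1571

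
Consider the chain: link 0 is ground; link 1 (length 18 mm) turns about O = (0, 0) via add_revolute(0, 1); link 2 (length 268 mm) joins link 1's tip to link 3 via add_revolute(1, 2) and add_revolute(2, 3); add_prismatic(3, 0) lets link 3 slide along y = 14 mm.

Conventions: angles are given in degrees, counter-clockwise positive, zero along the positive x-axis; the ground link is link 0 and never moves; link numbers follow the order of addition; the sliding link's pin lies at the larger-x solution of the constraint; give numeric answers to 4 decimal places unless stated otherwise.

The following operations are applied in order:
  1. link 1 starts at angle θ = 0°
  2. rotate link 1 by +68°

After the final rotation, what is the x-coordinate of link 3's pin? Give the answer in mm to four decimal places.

geometry: r = 18 mm, L = 268 mm, e = 14 mm; θ starts at 0°
rotate link 1 by +68°: θ ← 0° +68° = 68°
crank pin P = (r cos θ, r sin θ) = (6.742919, 16.689309)
h = r sin θ − e = 16.689309 − 14 = 2.689309
x = r cos θ + √(L² − h²) = 6.742919 + 267.986506 = 274.729425

274.7294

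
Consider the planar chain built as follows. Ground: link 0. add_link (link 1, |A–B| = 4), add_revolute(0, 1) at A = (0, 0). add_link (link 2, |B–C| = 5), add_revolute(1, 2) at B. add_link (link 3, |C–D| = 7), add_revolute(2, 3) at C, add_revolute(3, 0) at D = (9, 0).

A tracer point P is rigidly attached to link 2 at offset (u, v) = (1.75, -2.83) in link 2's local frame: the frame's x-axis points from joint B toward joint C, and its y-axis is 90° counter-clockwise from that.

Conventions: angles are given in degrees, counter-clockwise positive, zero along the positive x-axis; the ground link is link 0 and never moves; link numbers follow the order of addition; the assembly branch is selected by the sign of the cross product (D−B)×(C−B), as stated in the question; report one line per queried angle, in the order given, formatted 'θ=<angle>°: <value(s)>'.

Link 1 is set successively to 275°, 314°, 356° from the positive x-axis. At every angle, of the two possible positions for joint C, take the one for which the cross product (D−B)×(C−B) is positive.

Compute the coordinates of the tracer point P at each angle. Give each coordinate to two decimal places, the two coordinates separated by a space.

A=(0,0), D=(9.00,0)
θ=275°: B = A + 4.00·(cos275°, sin275°) = (0.3486, -3.9848)
θ=275°: |BD| = 9.5250
θ=275°: circle(B,5.00) ∩ circle(D,7.00): a=3.5026, h=3.5681
θ=275°:   candidates: C₊=(2.0373,0.7214) cross=33.986; C₋=(5.0227,-5.7603) cross=-33.986
θ=275°:   branch + wants cross > 0 → take C=(2.0373,0.7214) (cross=33.986)
θ=275°: ex = (C−B)/|BC| = (0.3377,0.9412); ey = (-0.9412,0.3377)
θ=275°: P = B + 1.75·ex + -2.83·ey = (3.6034,-3.2934)
θ=314°: B = A + 4.00·(cos314°, sin314°) = (2.7786, -2.8774)
θ=314°: |BD| = 6.8545
θ=314°: circle(B,5.00) ∩ circle(D,7.00): a=1.6766, h=4.7105
θ=314°:   candidates: C₊=(2.3230,2.1018) cross=32.288; C₋=(6.2777,-6.4490) cross=-32.288
θ=314°:   branch + wants cross > 0 → take C=(2.3230,2.1018) (cross=32.288)
θ=314°: ex = (C−B)/|BC| = (-0.0911,0.9958); ey = (-0.9958,-0.0911)
θ=314°: P = B + 1.75·ex + -2.83·ey = (5.4374,-0.8768)
θ=356°: B = A + 4.00·(cos356°, sin356°) = (3.9903, -0.2790)
θ=356°: |BD| = 5.0175
θ=356°: circle(B,5.00) ∩ circle(D,7.00): a=0.1171, h=4.9986
θ=356°:   candidates: C₊=(3.8292,4.7184) cross=25.081; C₋=(4.3852,-5.2634) cross=-25.081
θ=356°:   branch + wants cross > 0 → take C=(3.8292,4.7184) (cross=25.081)
θ=356°: ex = (C−B)/|BC| = (-0.0322,0.9995); ey = (-0.9995,-0.0322)
θ=356°: P = B + 1.75·ex + -2.83·ey = (6.7624,1.5612)

θ=275°: 3.60 -3.29
θ=314°: 5.44 -0.88
θ=356°: 6.76 1.56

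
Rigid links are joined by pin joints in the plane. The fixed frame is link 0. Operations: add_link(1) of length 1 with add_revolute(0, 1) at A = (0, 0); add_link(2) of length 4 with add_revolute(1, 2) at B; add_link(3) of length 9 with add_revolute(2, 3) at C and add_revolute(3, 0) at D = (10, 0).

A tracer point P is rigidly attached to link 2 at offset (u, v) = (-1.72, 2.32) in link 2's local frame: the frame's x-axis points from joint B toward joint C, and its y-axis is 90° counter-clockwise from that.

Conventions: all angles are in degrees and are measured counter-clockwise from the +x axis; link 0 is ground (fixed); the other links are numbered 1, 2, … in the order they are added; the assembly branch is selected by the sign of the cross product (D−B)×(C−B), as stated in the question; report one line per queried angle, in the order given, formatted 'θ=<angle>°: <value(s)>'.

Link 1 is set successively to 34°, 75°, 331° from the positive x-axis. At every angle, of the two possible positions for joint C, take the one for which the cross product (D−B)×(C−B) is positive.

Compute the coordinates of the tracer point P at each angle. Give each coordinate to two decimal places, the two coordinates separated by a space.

A=(0,0), D=(10.00,0)
θ=34°: B = A + 1.00·(cos34°, sin34°) = (0.8290, 0.5592)
θ=34°: |BD| = 9.1880
θ=34°: circle(B,4.00) ∩ circle(D,9.00): a=1.0568, h=3.8579
θ=34°:   candidates: C₊=(2.1186,4.3456) cross=35.446; C₋=(1.6491,-3.3559) cross=-35.446
θ=34°:   branch + wants cross > 0 → take C=(2.1186,4.3456) (cross=35.446)
θ=34°: ex = (C−B)/|BC| = (0.3224,0.9466); ey = (-0.9466,0.3224)
θ=34°: P = B + -1.72·ex + 2.32·ey = (-1.9216,-0.3210)
θ=75°: B = A + 1.00·(cos75°, sin75°) = (0.2588, 0.9659)
θ=75°: |BD| = 9.7890
θ=75°: circle(B,4.00) ∩ circle(D,9.00): a=1.5744, h=3.6771
θ=75°:   candidates: C₊=(2.1884,4.4697) cross=35.995; C₋=(1.4627,-2.8486) cross=-35.995
θ=75°:   branch + wants cross > 0 → take C=(2.1884,4.4697) (cross=35.995)
θ=75°: ex = (C−B)/|BC| = (0.4824,0.8760); ey = (-0.8760,0.4824)
θ=75°: P = B + -1.72·ex + 2.32·ey = (-2.6031,0.5784)
θ=331°: B = A + 1.00·(cos331°, sin331°) = (0.8746, -0.4848)
θ=331°: |BD| = 9.1382
θ=331°: circle(B,4.00) ∩ circle(D,9.00): a=1.0126, h=3.8697
θ=331°:   candidates: C₊=(1.6805,3.4332) cross=35.362; C₋=(2.0911,-4.2953) cross=-35.362
θ=331°:   branch + wants cross > 0 → take C=(1.6805,3.4332) (cross=35.362)
θ=331°: ex = (C−B)/|BC| = (0.2015,0.9795); ey = (-0.9795,0.2015)
θ=331°: P = B + -1.72·ex + 2.32·ey = (-1.7443,-1.7021)

θ=34°: -1.92 -0.32
θ=75°: -2.60 0.58
θ=331°: -1.74 -1.70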